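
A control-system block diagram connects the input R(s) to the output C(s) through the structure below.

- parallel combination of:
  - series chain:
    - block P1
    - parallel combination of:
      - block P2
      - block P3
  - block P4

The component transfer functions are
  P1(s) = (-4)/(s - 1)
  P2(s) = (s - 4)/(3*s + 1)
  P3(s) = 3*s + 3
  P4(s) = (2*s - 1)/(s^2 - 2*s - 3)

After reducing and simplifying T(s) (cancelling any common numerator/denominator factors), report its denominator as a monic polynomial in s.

[1] parallel reduction of P2, P3: (9*s^2 + 13*s - 1)/(3*s + 1)
[2] series reduction of P1, (P2+P3): (-36*s^2 - 52*s + 4)/(3*s^2 - 2*s - 1)
[3] reduce the parallel group (P1*(P2+P3)), P4: (-36*s^4 + 26*s^3 + 209*s^2 + 148*s - 11)/(3*s^4 - 8*s^3 - 6*s^2 + 8*s + 3)
No further cancellation is possible in the step-3 result, so that is T(s). Its denominator becomes monic after dividing by the leading coefficient 3.

Final answer: s^4 - 8*s^3/3 - 2*s^2 + 8*s/3 + 1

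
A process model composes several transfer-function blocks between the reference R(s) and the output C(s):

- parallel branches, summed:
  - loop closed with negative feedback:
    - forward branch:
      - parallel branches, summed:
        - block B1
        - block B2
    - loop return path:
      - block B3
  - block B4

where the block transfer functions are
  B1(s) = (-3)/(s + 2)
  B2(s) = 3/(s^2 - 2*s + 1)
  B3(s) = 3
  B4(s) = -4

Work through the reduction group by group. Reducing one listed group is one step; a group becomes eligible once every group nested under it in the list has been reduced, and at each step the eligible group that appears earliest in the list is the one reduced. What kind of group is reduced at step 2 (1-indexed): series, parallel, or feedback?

Step 1 - parallel reduction of B1, B2
Step 2 - reduce the feedback loop with forward (B1+B2) and return B3
Step 3 - reduce the parallel group [(B1+B2)/(1+(B1+B2)*B3)], B4
At step 2 the group reduced is feedback.

Hence the answer: feedback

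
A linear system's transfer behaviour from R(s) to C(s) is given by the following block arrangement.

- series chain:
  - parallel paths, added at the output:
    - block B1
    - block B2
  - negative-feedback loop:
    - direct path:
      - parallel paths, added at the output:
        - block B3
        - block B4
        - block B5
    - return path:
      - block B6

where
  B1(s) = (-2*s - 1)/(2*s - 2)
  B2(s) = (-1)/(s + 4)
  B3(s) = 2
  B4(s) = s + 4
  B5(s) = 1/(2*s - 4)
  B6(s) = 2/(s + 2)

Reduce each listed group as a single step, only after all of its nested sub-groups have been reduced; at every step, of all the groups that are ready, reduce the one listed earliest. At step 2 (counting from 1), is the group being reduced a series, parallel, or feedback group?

Step 1. reduce the parallel group B1, B2
Step 2. parallel reduction of B3, B4, B5
Step 3. collapse the loop ((B3+B4+B5) forward, B6 return)
Step 4. series reduction of (B1+B2), [(B3+B4+B5)/(1+(B3+B4+B5)*B6)]
Step 2: parallel.

Final answer: parallel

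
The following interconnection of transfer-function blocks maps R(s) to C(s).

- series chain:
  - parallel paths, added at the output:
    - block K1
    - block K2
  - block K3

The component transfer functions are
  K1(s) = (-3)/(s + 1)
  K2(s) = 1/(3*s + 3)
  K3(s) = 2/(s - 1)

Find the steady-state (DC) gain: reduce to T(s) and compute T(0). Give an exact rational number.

Step 1. parallel reduction of K1, K2 = (-8)/(3*s + 3)
Step 2. cascade (K1+K2), K3 = (-16)/(3*s^2 - 3)
The step-2 result is T(s). Setting s = 0: T(0) = -16/(-3) = 16/3.

Final answer: 16/3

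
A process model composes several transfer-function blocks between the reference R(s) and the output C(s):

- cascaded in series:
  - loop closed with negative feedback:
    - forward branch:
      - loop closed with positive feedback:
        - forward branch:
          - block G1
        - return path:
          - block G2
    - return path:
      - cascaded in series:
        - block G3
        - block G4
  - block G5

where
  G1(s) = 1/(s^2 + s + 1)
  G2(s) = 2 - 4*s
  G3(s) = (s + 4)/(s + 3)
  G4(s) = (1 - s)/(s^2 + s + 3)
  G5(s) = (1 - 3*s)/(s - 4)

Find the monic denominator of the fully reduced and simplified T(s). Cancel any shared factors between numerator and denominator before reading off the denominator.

Step 1 - close the feedback loop around G1, G2 -> 1/(s^2 + 5*s - 1)
Step 2 - combine G3, G4 in series -> (-s^2 - 3*s + 4)/(s^3 + 4*s^2 + 6*s + 9)
Step 3 - close the feedback loop around [G1/(1-G1*G2)], (G3*G4) -> (s^3 + 4*s^2 + 6*s + 9)/(s^5 + 9*s^4 + 25*s^3 + 34*s^2 + 36*s - 5)
Step 4 - combine [[G1/(1-G1*G2)]/(1+[G1/(1-G1*G2)]*(G3*G4))], G5 in series -> (-3*s^4 - 11*s^3 - 14*s^2 - 21*s + 9)/(s^6 + 5*s^5 - 11*s^4 - 66*s^3 - 100*s^2 - 149*s + 20)
That last expression is T(s), already simplified, and its denominator is already monic.

Therefore the answer is s^6 + 5*s^5 - 11*s^4 - 66*s^3 - 100*s^2 - 149*s + 20.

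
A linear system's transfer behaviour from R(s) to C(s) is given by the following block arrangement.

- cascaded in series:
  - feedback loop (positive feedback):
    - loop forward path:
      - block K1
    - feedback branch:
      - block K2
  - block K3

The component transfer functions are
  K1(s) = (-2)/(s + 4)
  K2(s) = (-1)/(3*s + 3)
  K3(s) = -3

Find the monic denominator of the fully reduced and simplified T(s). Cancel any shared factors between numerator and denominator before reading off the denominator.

First reduce the diagram to T(s).

Step 1: collapse the loop (K1 forward, K2 return) = (-6*s - 6)/(3*s^2 + 15*s + 10)
Step 2: combine [K1/(1-K1*K2)], K3 in series = (18*s + 18)/(3*s^2 + 15*s + 10)
No further cancellation is possible in the step-2 result, so that is T(s). Its denominator becomes monic after dividing by the leading coefficient 3.

Answer: s^2 + 5*s + 10/3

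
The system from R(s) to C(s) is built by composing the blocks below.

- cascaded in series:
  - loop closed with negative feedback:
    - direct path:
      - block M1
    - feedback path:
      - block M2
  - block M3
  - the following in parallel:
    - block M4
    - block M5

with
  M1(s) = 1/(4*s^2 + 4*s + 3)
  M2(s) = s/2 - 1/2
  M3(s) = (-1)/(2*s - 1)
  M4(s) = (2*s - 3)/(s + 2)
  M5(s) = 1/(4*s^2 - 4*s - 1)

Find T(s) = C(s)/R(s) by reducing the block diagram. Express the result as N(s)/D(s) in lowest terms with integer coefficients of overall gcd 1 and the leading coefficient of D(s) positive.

Reducing step by step:

[1] feedback reduction of M1, M2; result 2/(8*s^2 + 9*s + 5)
[2] combine M4, M5 in parallel; result (8*s^3 - 20*s^2 + 11*s + 5)/(4*s^3 + 4*s^2 - 9*s - 2)
[3] reduce the series chain [M1/(1+M1*M2)], M3, (M4+M5) - this is the overall T(s), already in the required normalized form

Answer: (-16*s^3 + 40*s^2 - 22*s - 10)/(64*s^6 + 104*s^5 - 100*s^4 - 138*s^3 - 49*s^2 + 43*s + 10)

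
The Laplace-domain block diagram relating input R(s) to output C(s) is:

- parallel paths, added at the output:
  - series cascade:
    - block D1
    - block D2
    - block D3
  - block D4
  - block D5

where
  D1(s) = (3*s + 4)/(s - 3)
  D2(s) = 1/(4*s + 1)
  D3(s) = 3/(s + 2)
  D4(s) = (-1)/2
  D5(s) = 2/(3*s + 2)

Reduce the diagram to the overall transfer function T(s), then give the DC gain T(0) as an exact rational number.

First reduce the diagram to T(s).

Step 1. multiply D1, D2, D3 (series): (9*s + 12)/(4*s^3 - 3*s^2 - 25*s - 6)
Step 2. parallel reduction of (D1*D2*D3), D4, D5: (-12*s^4 + 17*s^3 + 123*s^2 + 76*s + 36)/(24*s^4 - 2*s^3 - 162*s^2 - 136*s - 24)
DC gain: substitute s = 0 into T(s) from step 2: T(0) = 36/(-24) = -3/2.

Answer: -3/2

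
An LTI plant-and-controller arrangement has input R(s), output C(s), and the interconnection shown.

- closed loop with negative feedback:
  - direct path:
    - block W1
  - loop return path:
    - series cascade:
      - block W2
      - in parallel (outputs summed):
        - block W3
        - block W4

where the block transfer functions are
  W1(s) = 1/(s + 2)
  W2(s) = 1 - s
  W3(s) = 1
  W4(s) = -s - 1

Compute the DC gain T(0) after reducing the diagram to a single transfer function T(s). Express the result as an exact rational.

Reducing step by step:

Step 1 - combine W3, W4 in parallel = -s
Step 2 - combine W2, (W3+W4) in series = s^2 - s
Step 3 - collapse the loop (W1 forward, (W2*(W3+W4)) return) = 1/(s^2 + 2)
That last expression is T(s); at s = 0 only the constant terms survive, so T(0) = 1/2.

Answer: 1/2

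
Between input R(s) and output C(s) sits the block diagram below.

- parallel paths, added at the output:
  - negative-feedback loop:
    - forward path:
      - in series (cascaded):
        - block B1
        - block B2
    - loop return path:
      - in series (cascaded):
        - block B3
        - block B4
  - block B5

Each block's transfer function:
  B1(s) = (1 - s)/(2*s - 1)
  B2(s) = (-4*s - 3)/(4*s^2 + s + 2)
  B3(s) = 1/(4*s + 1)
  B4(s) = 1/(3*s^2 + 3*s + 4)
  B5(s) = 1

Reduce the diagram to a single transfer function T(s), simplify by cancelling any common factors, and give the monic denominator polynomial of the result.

Reducing step by step:

1. combine B1, B2 in series -> (4*s^2 - s - 3)/(8*s^3 - 2*s^2 + 3*s - 2)
2. combine B3, B4 in series -> 1/(12*s^3 + 15*s^2 + 19*s + 4)
3. collapse the loop ((B1*B2) forward, (B3*B4) return) -> (48*s^5 + 48*s^4 + 25*s^3 - 48*s^2 - 61*s - 12)/(96*s^6 + 96*s^5 + 158*s^4 + 15*s^3 + 23*s^2 - 27*s - 11)
4. sum the parallel branches [(B1*B2)/(1+(B1*B2)*(B3*B4))], B5 -> (96*s^6 + 144*s^5 + 206*s^4 + 40*s^3 - 25*s^2 - 88*s - 23)/(96*s^6 + 96*s^5 + 158*s^4 + 15*s^3 + 23*s^2 - 27*s - 11)
T(s) is the step-4 result (common factors already cancelled). Leading coefficient of the denominator: 96. Divide through by 96 for the monic polynomial.

Answer: s^6 + s^5 + 79*s^4/48 + 5*s^3/32 + 23*s^2/96 - 9*s/32 - 11/96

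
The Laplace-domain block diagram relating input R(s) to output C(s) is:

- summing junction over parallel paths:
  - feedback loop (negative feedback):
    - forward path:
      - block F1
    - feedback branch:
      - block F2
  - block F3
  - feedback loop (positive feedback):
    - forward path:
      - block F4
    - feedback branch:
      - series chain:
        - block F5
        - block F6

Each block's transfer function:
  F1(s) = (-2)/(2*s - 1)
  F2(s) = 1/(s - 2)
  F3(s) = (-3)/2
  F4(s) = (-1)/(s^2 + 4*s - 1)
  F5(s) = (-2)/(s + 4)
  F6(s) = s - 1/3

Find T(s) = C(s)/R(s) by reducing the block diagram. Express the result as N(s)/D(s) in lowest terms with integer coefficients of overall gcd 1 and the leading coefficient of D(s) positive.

(1) close the feedback loop around F1, F2; result (4 - 2*s)/(2*s^2 - 5*s)
(2) reduce the series chain F5, F6; result (2 - 6*s)/(3*s + 12)
(3) collapse the loop (F4 forward, (F5*F6) return); result (-3*s - 12)/(3*s^3 + 24*s^2 + 39*s - 10)
(4) parallel reduction of [F1/(1+F1*F2)], F3, [F4/(1-F4*(F5*F6))] - this is the overall T(s), already in the required normalized form

Answer: (-18*s^5 - 111*s^4 + 42*s^3 + 663*s^2 + 322*s - 80)/(12*s^5 + 66*s^4 - 84*s^3 - 430*s^2 + 100*s)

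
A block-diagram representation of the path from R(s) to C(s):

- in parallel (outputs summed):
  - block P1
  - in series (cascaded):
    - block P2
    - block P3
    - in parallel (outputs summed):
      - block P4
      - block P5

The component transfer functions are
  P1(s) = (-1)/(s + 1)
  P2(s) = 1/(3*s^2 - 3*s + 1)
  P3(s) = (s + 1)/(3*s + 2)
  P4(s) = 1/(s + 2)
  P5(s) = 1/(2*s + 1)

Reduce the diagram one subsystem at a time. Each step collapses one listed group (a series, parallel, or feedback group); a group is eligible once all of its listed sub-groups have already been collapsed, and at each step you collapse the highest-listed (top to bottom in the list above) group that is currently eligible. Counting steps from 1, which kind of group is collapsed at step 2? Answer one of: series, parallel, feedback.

Step 1: sum the parallel branches P4, P5
Step 2: multiply P2, P3, (P4+P5) (series)
Step 3: sum the parallel branches P1, (P2*P3*(P4+P5))
Step 2 collapses a series group.

Final answer: series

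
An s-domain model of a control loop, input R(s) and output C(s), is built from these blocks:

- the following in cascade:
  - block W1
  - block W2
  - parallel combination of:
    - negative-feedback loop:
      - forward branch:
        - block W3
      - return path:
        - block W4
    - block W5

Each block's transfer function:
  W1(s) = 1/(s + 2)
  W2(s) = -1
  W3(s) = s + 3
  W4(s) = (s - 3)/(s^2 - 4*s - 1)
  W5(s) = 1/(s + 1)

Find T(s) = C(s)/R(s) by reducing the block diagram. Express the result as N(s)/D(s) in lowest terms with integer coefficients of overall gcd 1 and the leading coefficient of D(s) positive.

Reducing step by step:

Step 1: reduce the feedback loop with forward W3 and return W4: (s^3 - s^2 - 13*s - 3)/(2*s^2 - 4*s - 10)
Step 2: parallel reduction of [W3/(1+W3*W4)], W5: (s^4 - 12*s^2 - 20*s - 13)/(2*s^3 - 2*s^2 - 14*s - 10)
Step 3: series reduction of W1, W2, ([W3/(1+W3*W4)]+W5), which is the overall transfer function T(s) = C(s)/R(s) in lowest terms

Answer: (-s^4 + 12*s^2 + 20*s + 13)/(2*s^4 + 2*s^3 - 18*s^2 - 38*s - 20)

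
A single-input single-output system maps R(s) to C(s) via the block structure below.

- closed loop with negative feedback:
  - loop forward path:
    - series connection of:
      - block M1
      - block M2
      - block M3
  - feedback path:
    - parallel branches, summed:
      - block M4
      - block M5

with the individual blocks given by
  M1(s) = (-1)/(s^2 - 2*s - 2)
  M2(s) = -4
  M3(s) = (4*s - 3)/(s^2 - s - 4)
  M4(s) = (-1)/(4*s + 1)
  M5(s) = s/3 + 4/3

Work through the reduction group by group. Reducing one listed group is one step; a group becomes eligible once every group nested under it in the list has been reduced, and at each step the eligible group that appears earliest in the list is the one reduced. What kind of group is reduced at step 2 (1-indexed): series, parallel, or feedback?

(1) combine M1, M2, M3 in series
(2) add M4, M5 (parallel)
(3) feedback reduction of (M1*M2*M3), (M4+M5)
Step 2 collapses a parallel group.

Therefore the answer is parallel.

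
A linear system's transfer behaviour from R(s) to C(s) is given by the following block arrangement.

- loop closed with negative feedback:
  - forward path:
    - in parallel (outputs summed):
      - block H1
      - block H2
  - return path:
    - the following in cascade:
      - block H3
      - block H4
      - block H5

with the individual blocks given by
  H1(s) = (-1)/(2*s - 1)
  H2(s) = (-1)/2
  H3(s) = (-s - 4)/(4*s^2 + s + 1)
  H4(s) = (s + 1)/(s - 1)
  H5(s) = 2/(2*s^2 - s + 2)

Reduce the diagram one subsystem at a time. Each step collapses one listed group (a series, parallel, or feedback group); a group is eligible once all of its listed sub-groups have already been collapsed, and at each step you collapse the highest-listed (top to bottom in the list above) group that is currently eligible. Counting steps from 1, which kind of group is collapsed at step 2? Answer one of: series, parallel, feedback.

Answer: series

Working:
[1] combine H1, H2 in parallel
[2] multiply H3, H4, H5 (series)
[3] close the feedback loop around (H1+H2), (H3*H4*H5)
Step 2 collapses a series group.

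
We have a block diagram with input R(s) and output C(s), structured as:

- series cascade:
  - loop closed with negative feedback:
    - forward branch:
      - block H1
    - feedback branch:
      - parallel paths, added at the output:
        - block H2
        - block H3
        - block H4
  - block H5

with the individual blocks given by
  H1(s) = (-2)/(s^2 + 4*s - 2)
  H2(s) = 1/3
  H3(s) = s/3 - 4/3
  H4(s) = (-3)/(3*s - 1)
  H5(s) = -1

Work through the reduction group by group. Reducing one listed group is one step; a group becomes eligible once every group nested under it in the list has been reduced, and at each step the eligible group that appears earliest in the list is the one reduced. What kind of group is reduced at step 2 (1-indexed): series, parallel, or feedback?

The answer is feedback.

Reasoning:
Step 1: parallel reduction of H2, H3, H4
Step 2: feedback reduction of H1, (H2+H3+H4)
Step 3: multiply [H1/(1+H1*(H2+H3+H4))], H5 (series)
At step 2 the group reduced is feedback.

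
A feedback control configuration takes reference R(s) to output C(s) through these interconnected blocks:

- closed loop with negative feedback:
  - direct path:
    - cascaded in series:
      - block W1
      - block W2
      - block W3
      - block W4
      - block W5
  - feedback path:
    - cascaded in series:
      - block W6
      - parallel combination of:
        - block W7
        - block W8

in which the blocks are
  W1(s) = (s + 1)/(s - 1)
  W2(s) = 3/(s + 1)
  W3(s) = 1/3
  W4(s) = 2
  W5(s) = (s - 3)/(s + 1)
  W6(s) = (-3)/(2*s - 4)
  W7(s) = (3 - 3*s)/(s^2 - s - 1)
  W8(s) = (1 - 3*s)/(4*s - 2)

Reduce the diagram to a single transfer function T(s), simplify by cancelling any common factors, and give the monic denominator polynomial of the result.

1. reduce the series chain W1, W2, W3, W4, W5 = (2*s - 6)/(s^2 - 1)
2. combine W7, W8 in parallel = (-3*s^3 - 8*s^2 + 20*s - 7)/(4*s^3 - 6*s^2 - 2*s + 2)
3. reduce the series chain W6, (W7+W8) = (9*s^3 + 24*s^2 - 60*s + 21)/(8*s^4 - 28*s^3 + 20*s^2 + 12*s - 8)
4. apply the feedback formula to (W1*W2*W3*W4*W5), (W6*(W7+W8)) = (8*s^5 - 52*s^4 + 104*s^3 - 48*s^2 - 44*s + 24)/(4*s^6 - 14*s^5 + 15*s^4 + 17*s^3 - 146*s^2 + 195*s - 59)
Step 4 gives the fully reduced T(s), with no common factor left to cancel. The denominator's leading coefficient is 4, so divide each of its coefficients by 4 to get the monic form.

Hence the answer: s^6 - 7*s^5/2 + 15*s^4/4 + 17*s^3/4 - 73*s^2/2 + 195*s/4 - 59/4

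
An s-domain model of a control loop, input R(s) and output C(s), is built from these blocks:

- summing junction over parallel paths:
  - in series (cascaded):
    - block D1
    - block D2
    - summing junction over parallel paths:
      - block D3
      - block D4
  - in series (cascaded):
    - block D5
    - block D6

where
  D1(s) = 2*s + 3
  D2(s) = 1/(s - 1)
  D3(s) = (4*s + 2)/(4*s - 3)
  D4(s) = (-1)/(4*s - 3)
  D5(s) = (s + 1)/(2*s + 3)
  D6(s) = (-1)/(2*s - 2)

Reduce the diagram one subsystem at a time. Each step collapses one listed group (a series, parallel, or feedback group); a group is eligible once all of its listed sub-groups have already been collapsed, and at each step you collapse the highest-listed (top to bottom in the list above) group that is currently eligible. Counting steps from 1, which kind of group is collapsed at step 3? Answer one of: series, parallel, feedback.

Reducing step by step:

1. reduce the parallel group D3, D4
2. series reduction of D1, D2, (D3+D4)
3. cascade D5, D6
4. sum the parallel branches (D1*D2*(D3+D4)), (D5*D6)
The group at step 3 is a series group.

Answer: series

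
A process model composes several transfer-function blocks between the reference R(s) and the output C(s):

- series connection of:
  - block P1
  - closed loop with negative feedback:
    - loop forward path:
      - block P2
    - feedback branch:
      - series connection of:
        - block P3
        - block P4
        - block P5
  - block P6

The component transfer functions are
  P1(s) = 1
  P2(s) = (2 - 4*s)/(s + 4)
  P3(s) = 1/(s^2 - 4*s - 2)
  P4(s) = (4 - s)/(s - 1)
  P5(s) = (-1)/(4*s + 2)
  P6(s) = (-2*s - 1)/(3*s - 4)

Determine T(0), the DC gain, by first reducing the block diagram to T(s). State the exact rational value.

1. combine P3, P4, P5 in series; result (s - 4)/(4*s^4 - 18*s^3 - 2*s^2 + 12*s + 4)
2. feedback reduction of P2, (P3*P4*P5); result (-8*s^5 + 40*s^4 - 14*s^3 - 26*s^2 + 4*s + 4)/(2*s^5 - s^4 - 37*s^3 + 35*s + 4)
3. combine P1, [P2/(1+P2*(P3*P4*P5))], P6 in series; result (16*s^6 - 72*s^5 - 12*s^4 + 66*s^3 + 18*s^2 - 12*s - 4)/(6*s^6 - 11*s^5 - 107*s^4 + 148*s^3 + 105*s^2 - 128*s - 16)
That last expression is T(s); at s = 0 only the constant terms survive, so T(0) = -4/(-16) = 1/4.

Therefore the answer is 1/4.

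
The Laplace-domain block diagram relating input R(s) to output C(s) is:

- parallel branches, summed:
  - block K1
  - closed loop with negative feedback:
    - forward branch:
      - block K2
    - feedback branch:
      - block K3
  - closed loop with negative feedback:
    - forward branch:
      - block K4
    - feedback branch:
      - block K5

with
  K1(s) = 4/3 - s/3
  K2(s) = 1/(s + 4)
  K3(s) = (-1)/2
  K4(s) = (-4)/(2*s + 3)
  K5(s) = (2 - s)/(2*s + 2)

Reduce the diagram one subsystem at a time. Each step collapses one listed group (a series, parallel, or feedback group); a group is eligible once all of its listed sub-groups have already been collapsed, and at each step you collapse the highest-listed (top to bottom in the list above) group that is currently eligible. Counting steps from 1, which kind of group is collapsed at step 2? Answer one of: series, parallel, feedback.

The answer is feedback.

Reasoning:
(1) collapse the loop (K2 forward, K3 return)
(2) feedback reduction of K4, K5
(3) reduce the parallel group K1, [K2/(1+K2*K3)], [K4/(1+K4*K5)]
Step 2: feedback.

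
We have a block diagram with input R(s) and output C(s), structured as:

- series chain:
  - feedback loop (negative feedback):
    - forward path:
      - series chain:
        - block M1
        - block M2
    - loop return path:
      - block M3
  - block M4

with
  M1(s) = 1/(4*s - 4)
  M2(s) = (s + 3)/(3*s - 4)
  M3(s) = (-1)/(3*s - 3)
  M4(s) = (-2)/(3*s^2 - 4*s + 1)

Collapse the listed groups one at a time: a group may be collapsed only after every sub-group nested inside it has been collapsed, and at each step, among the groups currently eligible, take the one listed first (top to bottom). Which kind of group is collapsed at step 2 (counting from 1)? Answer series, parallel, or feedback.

Step 1. reduce the series chain M1, M2
Step 2. apply the feedback formula to (M1*M2), M3
Step 3. cascade [(M1*M2)/(1+(M1*M2)*M3)], M4
The group at step 2 is a feedback group.

Answer: feedback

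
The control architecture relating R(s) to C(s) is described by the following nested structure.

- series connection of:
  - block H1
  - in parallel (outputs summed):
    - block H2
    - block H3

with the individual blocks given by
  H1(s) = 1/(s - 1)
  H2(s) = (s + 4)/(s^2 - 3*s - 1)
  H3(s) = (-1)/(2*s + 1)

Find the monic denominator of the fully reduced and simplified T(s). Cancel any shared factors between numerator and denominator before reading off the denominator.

[1] reduce the parallel group H2, H3; result (s^2 + 12*s + 5)/(2*s^3 - 5*s^2 - 5*s - 1)
[2] cascade H1, (H2+H3); result (s^2 + 12*s + 5)/(2*s^4 - 7*s^3 + 4*s + 1)
Step 2 gives the fully reduced T(s), with no common factor left to cancel. The denominator's leading coefficient is 2, so divide each of its coefficients by 2 to get the monic form.

Therefore the answer is s^4 - 7*s^3/2 + 2*s + 1/2.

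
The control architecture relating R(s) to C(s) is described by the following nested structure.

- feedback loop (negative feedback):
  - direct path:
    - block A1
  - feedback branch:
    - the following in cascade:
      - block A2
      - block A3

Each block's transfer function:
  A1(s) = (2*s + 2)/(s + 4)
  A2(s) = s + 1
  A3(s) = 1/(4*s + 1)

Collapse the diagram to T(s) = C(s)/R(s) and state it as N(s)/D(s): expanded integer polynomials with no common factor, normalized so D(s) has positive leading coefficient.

1. combine A2, A3 in series; result (s + 1)/(4*s + 1)
2. apply the feedback formula to A1, (A2*A3), which is the overall transfer function T(s) = C(s)/R(s) in lowest terms

Answer: (8*s^2 + 10*s + 2)/(6*s^2 + 21*s + 6)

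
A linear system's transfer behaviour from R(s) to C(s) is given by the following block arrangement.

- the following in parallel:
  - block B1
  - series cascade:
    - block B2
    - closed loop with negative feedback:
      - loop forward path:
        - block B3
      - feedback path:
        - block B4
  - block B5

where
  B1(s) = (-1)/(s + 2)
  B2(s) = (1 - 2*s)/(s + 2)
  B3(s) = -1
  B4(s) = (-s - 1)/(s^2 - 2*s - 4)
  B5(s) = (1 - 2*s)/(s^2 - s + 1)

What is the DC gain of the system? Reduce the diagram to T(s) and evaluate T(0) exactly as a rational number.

Step 1. reduce the feedback loop with forward B3 and return B4 gives (-s^2 + 2*s + 4)/(s^2 - s - 3)
Step 2. multiply B2, [B3/(1+B3*B4)] (series) gives (2*s^3 - 5*s^2 - 6*s + 4)/(s^3 + s^2 - 5*s - 6)
Step 3. reduce the parallel group B1, (B2*[B3/(1+B3*B4)]), B5 gives (2*s^5 - 10*s^4 + 2*s^3 + 17*s^2 - 5*s + 1)/(s^5 - 5*s^3 + s - 6)
That last expression is T(s); at s = 0 only the constant terms survive, so T(0) = 1/(-6) = -1/6.

Hence the answer: -1/6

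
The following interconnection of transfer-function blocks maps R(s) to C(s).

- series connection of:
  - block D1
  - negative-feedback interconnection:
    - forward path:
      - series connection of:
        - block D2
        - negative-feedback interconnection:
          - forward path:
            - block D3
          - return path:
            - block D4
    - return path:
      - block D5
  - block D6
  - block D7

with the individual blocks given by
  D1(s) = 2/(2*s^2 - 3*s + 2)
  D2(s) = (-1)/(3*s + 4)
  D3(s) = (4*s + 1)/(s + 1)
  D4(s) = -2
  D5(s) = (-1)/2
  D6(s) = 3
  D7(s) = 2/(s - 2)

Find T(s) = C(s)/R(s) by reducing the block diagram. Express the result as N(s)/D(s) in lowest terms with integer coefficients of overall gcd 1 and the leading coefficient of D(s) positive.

Reducing step by step:

1. feedback reduction of D3, D4: (-4*s - 1)/(7*s + 1)
2. combine D2, [D3/(1+D3*D4)] in series: (4*s + 1)/(21*s^2 + 31*s + 4)
3. feedback reduction of (D2*[D3/(1+D3*D4)]), D5: (8*s + 2)/(42*s^2 + 58*s + 7)
4. series reduction of D1, [(D2*[D3/(1+D3*D4)])/(1+(D2*[D3/(1+D3*D4)])*D5)], D6, D7; the result is T(s) itself (integer coefficients, no common factor, positive leading denominator coefficient)

Answer: (96*s + 24)/(84*s^5 - 178*s^4 - 56*s^3 + 247*s^2 - 176*s - 28)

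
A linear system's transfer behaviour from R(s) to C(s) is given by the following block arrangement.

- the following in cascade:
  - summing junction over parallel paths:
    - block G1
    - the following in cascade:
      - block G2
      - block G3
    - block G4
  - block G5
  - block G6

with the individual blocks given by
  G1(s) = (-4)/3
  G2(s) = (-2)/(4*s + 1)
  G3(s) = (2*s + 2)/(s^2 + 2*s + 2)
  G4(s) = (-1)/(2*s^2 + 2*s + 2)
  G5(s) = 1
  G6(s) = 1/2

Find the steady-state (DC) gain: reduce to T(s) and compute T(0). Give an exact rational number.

The answer is -23/12.

Reasoning:
(1) cascade G2, G3 -> (-4*s - 4)/(4*s^3 + 9*s^2 + 10*s + 2)
(2) reduce the parallel group G1, (G2*G3), G4 -> (-32*s^5 - 104*s^4 - 220*s^3 - 243*s^2 - 174*s - 46)/(24*s^5 + 78*s^4 + 138*s^3 + 126*s^2 + 72*s + 12)
(3) combine (G1+(G2*G3)+G4), G5, G6 in series -> (-32*s^5 - 104*s^4 - 220*s^3 - 243*s^2 - 174*s - 46)/(48*s^5 + 156*s^4 + 276*s^3 + 252*s^2 + 144*s + 24)
DC gain: substitute s = 0 into T(s) from step 3: T(0) = -46/24 = -23/12.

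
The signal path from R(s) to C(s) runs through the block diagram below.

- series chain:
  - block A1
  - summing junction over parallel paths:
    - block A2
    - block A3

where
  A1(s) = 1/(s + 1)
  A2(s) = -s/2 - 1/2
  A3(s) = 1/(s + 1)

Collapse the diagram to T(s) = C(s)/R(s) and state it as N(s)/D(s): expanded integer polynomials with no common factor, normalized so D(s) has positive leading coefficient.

First reduce the diagram to T(s).

Step 1 - parallel reduction of A2, A3 -> (-s^2 - 2*s + 1)/(2*s + 2)
Step 2 - combine A1, (A2+A3) in series: this yields T(s), and no further normalization is needed

Answer: (-s^2 - 2*s + 1)/(2*s^2 + 4*s + 2)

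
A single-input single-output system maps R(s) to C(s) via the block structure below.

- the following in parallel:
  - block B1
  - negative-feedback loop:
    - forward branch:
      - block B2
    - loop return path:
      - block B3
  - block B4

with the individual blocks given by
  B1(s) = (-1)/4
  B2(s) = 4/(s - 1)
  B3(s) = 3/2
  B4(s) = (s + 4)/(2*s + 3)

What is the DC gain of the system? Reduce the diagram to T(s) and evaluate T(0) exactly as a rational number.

Step 1: collapse the loop (B2 forward, B3 return) = 4/(s + 5)
Step 2: sum the parallel branches B1, [B2/(1+B2*B3)], B4 = (2*s^2 + 55*s + 113)/(8*s^2 + 52*s + 60)
DC gain: substitute s = 0 into T(s) from step 2: T(0) = 113/60.

Final answer: 113/60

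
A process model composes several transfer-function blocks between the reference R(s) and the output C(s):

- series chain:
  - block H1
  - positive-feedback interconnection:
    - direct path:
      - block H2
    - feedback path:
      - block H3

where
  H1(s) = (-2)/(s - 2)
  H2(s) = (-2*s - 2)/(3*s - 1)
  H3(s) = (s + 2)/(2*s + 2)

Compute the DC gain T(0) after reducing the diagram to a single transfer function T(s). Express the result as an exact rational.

Step 1: apply the feedback formula to H2, H3, giving (-2*s - 2)/(4*s + 1)
Step 2: series reduction of H1, [H2/(1-H2*H3)], giving (4*s + 4)/(4*s^2 - 7*s - 2)
Evaluating the step-2 result (the overall T(s)) at s = 0 gives T(0) = 4/(-2) = -2.

Final answer: -2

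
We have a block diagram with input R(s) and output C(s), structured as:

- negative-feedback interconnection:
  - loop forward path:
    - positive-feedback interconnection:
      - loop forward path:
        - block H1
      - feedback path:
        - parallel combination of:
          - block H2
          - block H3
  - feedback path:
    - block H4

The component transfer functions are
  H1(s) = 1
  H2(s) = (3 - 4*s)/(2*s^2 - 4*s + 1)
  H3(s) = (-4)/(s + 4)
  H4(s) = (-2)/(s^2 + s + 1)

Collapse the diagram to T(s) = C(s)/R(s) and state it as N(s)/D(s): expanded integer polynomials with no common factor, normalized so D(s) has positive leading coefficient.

1. combine H2, H3 in parallel -> (-12*s^2 + 3*s + 8)/(2*s^3 + 4*s^2 - 15*s + 4)
2. reduce the feedback loop with forward H1 and return (H2+H3) -> (2*s^3 + 4*s^2 - 15*s + 4)/(2*s^3 + 16*s^2 - 18*s - 4)
3. close the feedback loop around [H1/(1-H1*(H2+H3))], H4, which is the overall transfer function T(s) = C(s)/R(s) in lowest terms

Therefore the answer is (2*s^5 + 6*s^4 - 9*s^3 - 7*s^2 - 11*s + 4)/(2*s^5 + 18*s^4 - 4*s^3 - 14*s^2 + 8*s - 12).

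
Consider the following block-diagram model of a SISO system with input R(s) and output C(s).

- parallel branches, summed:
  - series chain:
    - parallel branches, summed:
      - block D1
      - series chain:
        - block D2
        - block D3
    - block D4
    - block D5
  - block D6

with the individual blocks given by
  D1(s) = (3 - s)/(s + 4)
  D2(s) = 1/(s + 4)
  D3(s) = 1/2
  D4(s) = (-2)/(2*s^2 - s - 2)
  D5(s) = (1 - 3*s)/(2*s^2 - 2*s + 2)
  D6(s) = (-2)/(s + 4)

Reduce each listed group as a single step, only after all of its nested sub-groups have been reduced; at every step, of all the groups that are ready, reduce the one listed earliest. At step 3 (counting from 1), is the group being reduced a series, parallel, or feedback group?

Step 1 - cascade D2, D3
Step 2 - reduce the parallel group D1, (D2*D3)
Step 3 - cascade (D1+(D2*D3)), D4, D5
Step 4 - combine ((D1+(D2*D3))*D4*D5), D6 in parallel
The group at step 3 is a series group.

Answer: series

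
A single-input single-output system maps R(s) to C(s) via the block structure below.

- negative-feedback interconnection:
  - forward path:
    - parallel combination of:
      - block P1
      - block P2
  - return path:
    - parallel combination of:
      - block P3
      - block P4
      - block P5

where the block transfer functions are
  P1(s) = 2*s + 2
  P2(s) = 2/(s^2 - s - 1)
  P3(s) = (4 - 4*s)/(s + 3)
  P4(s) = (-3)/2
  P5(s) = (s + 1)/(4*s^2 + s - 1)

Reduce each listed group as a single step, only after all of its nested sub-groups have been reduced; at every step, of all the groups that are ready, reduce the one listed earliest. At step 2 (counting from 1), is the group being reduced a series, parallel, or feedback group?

(1) add P1, P2 (parallel)
(2) combine P3, P4, P5 in parallel
(3) collapse the loop ((P1+P2) forward, (P3+P4+P5) return)
At step 2 the group reduced is parallel.

Hence the answer: parallel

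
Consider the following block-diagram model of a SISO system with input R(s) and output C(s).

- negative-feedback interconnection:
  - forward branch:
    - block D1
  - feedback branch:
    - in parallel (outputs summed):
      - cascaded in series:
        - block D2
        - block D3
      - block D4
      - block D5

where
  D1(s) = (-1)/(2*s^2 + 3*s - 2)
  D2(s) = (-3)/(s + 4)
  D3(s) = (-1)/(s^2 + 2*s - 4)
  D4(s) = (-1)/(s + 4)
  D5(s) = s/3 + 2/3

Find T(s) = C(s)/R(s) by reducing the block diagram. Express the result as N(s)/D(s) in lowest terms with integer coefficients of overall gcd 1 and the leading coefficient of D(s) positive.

(1) cascade D2, D3; result 3/(s^3 + 6*s^2 + 4*s - 16)
(2) reduce the parallel group (D2*D3), D4, D5; result (s^4 + 8*s^3 + 13*s^2 - 14*s - 11)/(3*s^3 + 18*s^2 + 12*s - 48)
(3) apply the feedback formula to D1, ((D2*D3)+D4+D5), which is the overall transfer function T(s) = C(s)/R(s) in lowest terms

Final answer: (-3*s^3 - 18*s^2 - 12*s + 48)/(6*s^5 + 44*s^4 + 64*s^3 - 109*s^2 - 154*s + 107)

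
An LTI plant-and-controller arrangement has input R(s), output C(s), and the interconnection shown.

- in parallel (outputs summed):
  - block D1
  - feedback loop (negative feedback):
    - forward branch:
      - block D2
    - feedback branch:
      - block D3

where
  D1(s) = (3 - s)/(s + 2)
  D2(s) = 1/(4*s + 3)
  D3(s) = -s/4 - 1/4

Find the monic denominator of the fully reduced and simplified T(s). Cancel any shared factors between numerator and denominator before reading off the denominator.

Answer: s^2 + 41*s/15 + 22/15

Working:
[1] close the feedback loop around D2, D3: 4/(15*s + 11)
[2] sum the parallel branches D1, [D2/(1+D2*D3)]: (-15*s^2 + 38*s + 41)/(15*s^2 + 41*s + 22)
The result of step 2 is T(s) in lowest terms. Its denominator has leading coefficient 15; dividing the denominator through by 15 makes it monic.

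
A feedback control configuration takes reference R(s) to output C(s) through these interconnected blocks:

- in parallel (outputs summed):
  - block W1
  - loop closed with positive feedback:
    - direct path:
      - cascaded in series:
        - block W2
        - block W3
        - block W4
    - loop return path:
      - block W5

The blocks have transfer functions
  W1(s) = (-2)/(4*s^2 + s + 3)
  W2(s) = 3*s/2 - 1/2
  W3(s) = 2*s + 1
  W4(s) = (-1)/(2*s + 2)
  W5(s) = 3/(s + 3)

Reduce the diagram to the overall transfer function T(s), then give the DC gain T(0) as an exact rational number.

Step 1: combine W2, W3, W4 in series gives (-6*s^2 - s + 1)/(4*s + 4)
Step 2: feedback reduction of (W2*W3*W4), W5 gives (-6*s^3 - 19*s^2 - 2*s + 3)/(22*s^2 + 19*s + 9)
Step 3: combine W1, [(W2*W3*W4)/(1-(W2*W3*W4)*W5)] in parallel gives (-24*s^5 - 82*s^4 - 45*s^3 - 91*s^2 - 41*s - 9)/(88*s^4 + 98*s^3 + 121*s^2 + 66*s + 27)
The step-3 result is T(s). Setting s = 0: T(0) = -9/27 = -1/3.

Therefore the answer is -1/3.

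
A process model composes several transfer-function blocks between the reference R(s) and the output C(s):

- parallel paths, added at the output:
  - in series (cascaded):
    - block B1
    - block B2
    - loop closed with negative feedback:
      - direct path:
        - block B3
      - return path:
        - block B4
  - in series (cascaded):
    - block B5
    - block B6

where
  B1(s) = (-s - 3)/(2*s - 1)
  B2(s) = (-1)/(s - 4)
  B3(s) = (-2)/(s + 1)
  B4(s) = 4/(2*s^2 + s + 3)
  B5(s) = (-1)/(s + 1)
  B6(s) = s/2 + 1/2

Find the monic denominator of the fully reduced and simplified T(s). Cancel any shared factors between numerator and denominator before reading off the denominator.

Answer: s^5 - 3*s^4 - 11*s^3/4 - 17*s^2/2 + 61*s/4 - 5

Working:
Step 1: collapse the loop (B3 forward, B4 return) = (-4*s^2 - 2*s - 6)/(2*s^3 + 3*s^2 + 4*s - 5)
Step 2: reduce the series chain B1, B2, [B3/(1+B3*B4)] = (-4*s^3 - 14*s^2 - 12*s - 18)/(4*s^5 - 12*s^4 - 11*s^3 - 34*s^2 + 61*s - 20)
Step 3: cascade B5, B6 = (-1)/2
Step 4: parallel reduction of (B1*B2*[B3/(1+B3*B4)]), (B5*B6) = (-4*s^5 + 12*s^4 + 3*s^3 + 6*s^2 - 85*s - 16)/(8*s^5 - 24*s^4 - 22*s^3 - 68*s^2 + 122*s - 40)
No further cancellation is possible in the step-4 result, so that is T(s). Its denominator becomes monic after dividing by the leading coefficient 8.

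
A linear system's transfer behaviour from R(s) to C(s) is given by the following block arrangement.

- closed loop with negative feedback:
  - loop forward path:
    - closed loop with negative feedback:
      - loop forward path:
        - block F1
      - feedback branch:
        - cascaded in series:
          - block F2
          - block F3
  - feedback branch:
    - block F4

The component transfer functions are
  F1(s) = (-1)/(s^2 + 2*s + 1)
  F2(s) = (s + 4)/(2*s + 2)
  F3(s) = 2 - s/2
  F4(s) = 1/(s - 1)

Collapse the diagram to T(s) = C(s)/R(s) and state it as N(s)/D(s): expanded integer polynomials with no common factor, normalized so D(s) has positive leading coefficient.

First reduce the diagram to T(s).

Step 1: multiply F2, F3 (series), giving (16 - s^2)/(4*s + 4)
Step 2: close the feedback loop around F1, (F2*F3), giving (-4*s - 4)/(4*s^3 + 13*s^2 + 12*s - 12)
Step 3: feedback reduction of [F1/(1+F1*(F2*F3))], F4, giving the overall T(s)

Answer: (4 - 4*s^2)/(4*s^4 + 9*s^3 - s^2 - 28*s + 8)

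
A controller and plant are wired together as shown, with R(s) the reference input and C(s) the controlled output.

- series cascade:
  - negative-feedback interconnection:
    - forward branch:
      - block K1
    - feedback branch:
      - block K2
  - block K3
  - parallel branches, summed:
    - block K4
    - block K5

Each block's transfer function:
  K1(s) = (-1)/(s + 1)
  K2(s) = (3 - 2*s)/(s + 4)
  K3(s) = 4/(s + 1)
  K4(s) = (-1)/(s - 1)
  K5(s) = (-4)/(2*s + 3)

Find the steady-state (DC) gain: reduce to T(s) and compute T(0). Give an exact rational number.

Step 1. reduce the feedback loop with forward K1 and return K2 gives (-s - 4)/(s^2 + 7*s + 1)
Step 2. parallel reduction of K4, K5 gives (1 - 6*s)/(2*s^2 + s - 3)
Step 3. series reduction of [K1/(1+K1*K2)], K3, (K4+K5) gives (24*s^2 + 92*s - 16)/(2*s^5 + 17*s^4 + 21*s^3 - 14*s^2 - 23*s - 3)
That last expression is T(s); at s = 0 only the constant terms survive, so T(0) = -16/(-3) = 16/3.

Answer: 16/3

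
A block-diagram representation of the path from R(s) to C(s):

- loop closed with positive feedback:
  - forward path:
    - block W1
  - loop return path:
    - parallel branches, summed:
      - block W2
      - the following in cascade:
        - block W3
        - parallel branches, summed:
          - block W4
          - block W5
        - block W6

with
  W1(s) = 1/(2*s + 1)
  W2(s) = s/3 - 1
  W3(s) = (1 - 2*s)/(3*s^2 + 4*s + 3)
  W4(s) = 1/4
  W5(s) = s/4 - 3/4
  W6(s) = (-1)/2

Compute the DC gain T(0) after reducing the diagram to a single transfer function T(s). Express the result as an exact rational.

Answer: 12/23

Working:
Step 1: reduce the parallel group W4, W5 = s/4 - 1/2
Step 2: reduce the series chain W3, (W4+W5), W6 = (2*s^2 - 5*s + 2)/(24*s^2 + 32*s + 24)
Step 3: combine W2, (W3*(W4+W5)*W6) in parallel = (24*s^3 - 34*s^2 - 87*s - 66)/(72*s^2 + 96*s + 72)
Step 4: feedback reduction of W1, (W2+(W3*(W4+W5)*W6)) = (72*s^2 + 96*s + 72)/(120*s^3 + 298*s^2 + 327*s + 138)
That last expression is T(s); at s = 0 only the constant terms survive, so T(0) = 72/138 = 12/23.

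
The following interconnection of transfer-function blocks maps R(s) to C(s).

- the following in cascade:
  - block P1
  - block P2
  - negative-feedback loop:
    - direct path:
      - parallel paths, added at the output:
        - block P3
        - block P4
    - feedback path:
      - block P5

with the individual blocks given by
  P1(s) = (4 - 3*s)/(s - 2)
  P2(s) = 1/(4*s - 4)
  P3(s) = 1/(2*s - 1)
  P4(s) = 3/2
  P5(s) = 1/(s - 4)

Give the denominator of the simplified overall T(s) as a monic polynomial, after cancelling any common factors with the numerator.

Step 1. reduce the parallel group P3, P4; result (6*s - 1)/(4*s - 2)
Step 2. apply the feedback formula to (P3+P4), P5; result (6*s^2 - 25*s + 4)/(4*s^2 - 12*s + 7)
Step 3. reduce the series chain P1, P2, [(P3+P4)/(1+(P3+P4)*P5)]; result (-18*s^3 + 99*s^2 - 112*s + 16)/(16*s^4 - 96*s^3 + 204*s^2 - 180*s + 56)
The result of step 3 is T(s) in lowest terms. Its denominator has leading coefficient 16; dividing the denominator through by 16 makes it monic.

Therefore the answer is s^4 - 6*s^3 + 51*s^2/4 - 45*s/4 + 7/2.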